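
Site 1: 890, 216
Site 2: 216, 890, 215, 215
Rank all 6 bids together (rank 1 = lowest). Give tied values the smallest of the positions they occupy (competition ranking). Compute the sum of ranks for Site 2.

10

Sorted (ascending): 215, 215, 216, 216, 890, 890
The 2 values of 215 occupy positions 1–2 → each gets rank 1.
The 2 values of 216 occupy positions 3–4 → each gets rank 3.
The 2 values of 890 occupy positions 5–6 → each gets rank 5.
Site 2 values → pooled ranks: 216→3, 890→5, 215→1, 215→1
Rank sum = 3 + 5 + 1 + 1 = 10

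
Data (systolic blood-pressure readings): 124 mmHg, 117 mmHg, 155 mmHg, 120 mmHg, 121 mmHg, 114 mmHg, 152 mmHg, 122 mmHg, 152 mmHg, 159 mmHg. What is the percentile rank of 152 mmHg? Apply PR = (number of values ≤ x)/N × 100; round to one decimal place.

N = 10.
Strictly below 152: 6. Equal to 152: 2.
PR = 8/10 × 100 = 80.0

80.0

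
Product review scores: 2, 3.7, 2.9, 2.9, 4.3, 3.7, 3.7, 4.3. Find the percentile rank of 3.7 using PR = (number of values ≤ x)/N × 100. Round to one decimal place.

75.0

N = 8.
Strictly below 3.7: 3. Equal to 3.7: 3.
PR = 6/8 × 100 = 75.0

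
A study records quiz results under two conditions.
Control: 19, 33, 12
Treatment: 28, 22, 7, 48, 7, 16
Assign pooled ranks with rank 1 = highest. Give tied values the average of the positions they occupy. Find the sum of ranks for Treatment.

31

Sorted (descending): 48, 33, 28, 22, 19, 16, 12, 7, 7
The 2 values of 7 occupy positions 8–9 → average rank (8+9)/2 = 8.5.
Treatment values → pooled ranks: 28→3, 22→4, 7→8.5, 48→1, 7→8.5, 16→6
Rank sum = 3 + 4 + 8.5 + 1 + 8.5 + 6 = 31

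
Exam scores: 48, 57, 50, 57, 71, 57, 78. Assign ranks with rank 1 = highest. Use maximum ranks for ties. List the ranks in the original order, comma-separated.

7, 5, 6, 5, 2, 5, 1

Sorted (descending): 78, 71, 57, 57, 57, 50, 48
The 3 values of 57 occupy positions 3–5 → each gets rank 5.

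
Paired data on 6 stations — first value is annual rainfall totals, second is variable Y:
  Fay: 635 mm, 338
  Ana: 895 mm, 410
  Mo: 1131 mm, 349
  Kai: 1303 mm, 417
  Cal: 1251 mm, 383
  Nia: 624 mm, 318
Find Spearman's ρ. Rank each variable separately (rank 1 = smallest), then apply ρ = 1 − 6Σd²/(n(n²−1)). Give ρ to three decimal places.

Ranks of variable 1: 2, 3, 4, 6, 5, 1
Ranks of variable 2: 2, 5, 3, 6, 4, 1
d = r₁ − r₂: 0, -2, 1, 0, 1, 0
d²: 0, 4, 1, 0, 1, 0; Σd² = 6
ρ = 1 − 6·6/(6·35) = 1 − 36/210 = 0.829

0.829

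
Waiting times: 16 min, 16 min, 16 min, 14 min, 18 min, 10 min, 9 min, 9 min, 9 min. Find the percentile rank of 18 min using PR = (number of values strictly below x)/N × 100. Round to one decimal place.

N = 9.
Strictly below 18: 8. Equal to 18: 1.
PR = 8/9 × 100 = 88.9

88.9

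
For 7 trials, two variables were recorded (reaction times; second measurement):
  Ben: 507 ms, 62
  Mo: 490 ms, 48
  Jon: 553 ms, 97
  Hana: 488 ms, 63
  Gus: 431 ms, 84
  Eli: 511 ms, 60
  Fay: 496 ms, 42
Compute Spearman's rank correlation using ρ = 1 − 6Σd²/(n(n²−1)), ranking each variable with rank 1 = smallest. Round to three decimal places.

Ranks of variable 1: 5, 3, 7, 2, 1, 6, 4
Ranks of variable 2: 4, 2, 7, 5, 6, 3, 1
d = r₁ − r₂: 1, 1, 0, -3, -5, 3, 3
d²: 1, 1, 0, 9, 25, 9, 9; Σd² = 54
ρ = 1 − 6·54/(7·48) = 1 − 324/336 = 0.036

0.036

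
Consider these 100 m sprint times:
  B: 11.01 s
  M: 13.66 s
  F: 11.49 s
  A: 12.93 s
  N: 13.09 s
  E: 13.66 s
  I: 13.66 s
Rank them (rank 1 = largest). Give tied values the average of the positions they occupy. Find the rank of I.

Sorted (descending): 13.66, 13.66, 13.66, 13.09, 12.93, 11.49, 11.01
The 3 values of 13.66 occupy positions 1–3 → average rank 2.
I has value 13.66 s → rank 2.

2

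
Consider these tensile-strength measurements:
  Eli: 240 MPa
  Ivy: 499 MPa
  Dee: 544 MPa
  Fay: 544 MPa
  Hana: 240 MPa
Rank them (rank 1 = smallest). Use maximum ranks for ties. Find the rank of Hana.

2

Sorted (ascending): 240, 240, 499, 544, 544
The 2 values of 240 occupy positions 1–2 → each gets rank 2.
The 2 values of 544 occupy positions 4–5 → each gets rank 5.
Hana has value 240 MPa → rank 2.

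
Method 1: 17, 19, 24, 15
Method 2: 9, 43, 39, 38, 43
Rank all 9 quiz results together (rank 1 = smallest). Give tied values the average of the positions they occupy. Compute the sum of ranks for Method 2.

31

Sorted (ascending): 9, 15, 17, 19, 24, 38, 39, 43, 43
The 2 values of 43 occupy positions 8–9 → average rank (8+9)/2 = 8.5.
Method 2 values → pooled ranks: 9→1, 43→8.5, 39→7, 38→6, 43→8.5
Rank sum = 1 + 8.5 + 7 + 6 + 8.5 = 31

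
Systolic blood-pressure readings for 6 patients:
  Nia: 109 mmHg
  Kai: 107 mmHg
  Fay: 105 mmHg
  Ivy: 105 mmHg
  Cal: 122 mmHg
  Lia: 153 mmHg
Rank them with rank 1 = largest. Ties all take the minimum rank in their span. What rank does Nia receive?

Sorted (descending): 153, 122, 109, 107, 105, 105
The 2 values of 105 occupy positions 5–6 → each gets rank 5.
Nia has value 109 mmHg → rank 3.

3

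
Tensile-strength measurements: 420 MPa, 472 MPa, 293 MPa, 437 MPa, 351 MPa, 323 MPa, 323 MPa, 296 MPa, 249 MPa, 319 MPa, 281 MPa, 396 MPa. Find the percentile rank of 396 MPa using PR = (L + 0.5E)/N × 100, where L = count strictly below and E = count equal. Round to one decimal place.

70.8

N = 12.
Strictly below 396: 8. Equal to 396: 1.
PR = (8 + 0.5·1)/12 × 100 = 70.8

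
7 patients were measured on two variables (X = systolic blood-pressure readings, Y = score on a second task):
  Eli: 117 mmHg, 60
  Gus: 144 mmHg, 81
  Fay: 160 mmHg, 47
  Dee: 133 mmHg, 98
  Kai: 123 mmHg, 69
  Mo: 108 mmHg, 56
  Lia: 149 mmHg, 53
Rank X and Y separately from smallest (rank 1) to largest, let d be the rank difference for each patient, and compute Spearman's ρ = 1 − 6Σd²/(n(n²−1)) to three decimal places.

-0.321

Ranks of variable 1: 2, 5, 7, 4, 3, 1, 6
Ranks of variable 2: 4, 6, 1, 7, 5, 3, 2
d = r₁ − r₂: -2, -1, 6, -3, -2, -2, 4
d²: 4, 1, 36, 9, 4, 4, 16; Σd² = 74
ρ = 1 − 6·74/(7·48) = 1 − 444/336 = -0.321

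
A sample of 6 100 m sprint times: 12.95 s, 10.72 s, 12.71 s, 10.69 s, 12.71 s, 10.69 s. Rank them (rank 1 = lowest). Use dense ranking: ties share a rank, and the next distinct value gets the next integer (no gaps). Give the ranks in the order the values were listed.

4, 2, 3, 1, 3, 1

Sorted (ascending): 10.69, 10.69, 10.72, 12.71, 12.71, 12.95
The 2 values of 10.69 share dense rank 1.
The 2 values of 12.71 share dense rank 3.
Remaining distinct values take the next consecutive integers.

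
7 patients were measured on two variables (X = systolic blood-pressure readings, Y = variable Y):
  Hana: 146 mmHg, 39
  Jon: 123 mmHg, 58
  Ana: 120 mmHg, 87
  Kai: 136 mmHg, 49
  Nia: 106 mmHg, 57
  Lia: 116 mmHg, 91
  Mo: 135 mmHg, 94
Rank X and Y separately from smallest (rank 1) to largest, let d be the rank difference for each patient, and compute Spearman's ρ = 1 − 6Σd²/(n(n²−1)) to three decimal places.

Ranks of variable 1: 7, 4, 3, 6, 1, 2, 5
Ranks of variable 2: 1, 4, 5, 2, 3, 6, 7
d = r₁ − r₂: 6, 0, -2, 4, -2, -4, -2
d²: 36, 0, 4, 16, 4, 16, 4; Σd² = 80
ρ = 1 − 6·80/(7·48) = 1 − 480/336 = -0.429

-0.429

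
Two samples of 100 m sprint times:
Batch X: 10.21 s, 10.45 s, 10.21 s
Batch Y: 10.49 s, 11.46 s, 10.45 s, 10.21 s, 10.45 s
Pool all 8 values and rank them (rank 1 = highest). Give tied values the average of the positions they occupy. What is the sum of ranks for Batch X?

18

Sorted (descending): 11.46, 10.49, 10.45, 10.45, 10.45, 10.21, 10.21, 10.21
The 3 values of 10.45 occupy positions 3–5 → average rank 4.
The 3 values of 10.21 occupy positions 6–8 → average rank 7.
Batch X values → pooled ranks: 10.21→7, 10.45→4, 10.21→7
Rank sum = 7 + 4 + 7 = 18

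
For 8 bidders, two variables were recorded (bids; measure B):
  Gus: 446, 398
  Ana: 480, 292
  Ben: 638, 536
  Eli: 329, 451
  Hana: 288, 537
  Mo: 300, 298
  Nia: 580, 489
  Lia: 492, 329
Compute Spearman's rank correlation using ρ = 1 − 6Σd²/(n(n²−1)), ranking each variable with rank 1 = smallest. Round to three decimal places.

Ranks of variable 1: 4, 5, 8, 3, 1, 2, 7, 6
Ranks of variable 2: 4, 1, 7, 5, 8, 2, 6, 3
d = r₁ − r₂: 0, 4, 1, -2, -7, 0, 1, 3
d²: 0, 16, 1, 4, 49, 0, 1, 9; Σd² = 80
ρ = 1 − 6·80/(8·63) = 1 − 480/504 = 0.048

0.048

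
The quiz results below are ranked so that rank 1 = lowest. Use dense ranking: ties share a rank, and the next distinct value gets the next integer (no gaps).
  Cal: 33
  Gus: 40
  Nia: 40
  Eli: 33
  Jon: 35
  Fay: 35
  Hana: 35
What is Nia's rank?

3

Sorted (ascending): 33, 33, 35, 35, 35, 40, 40
The 2 values of 33 share dense rank 1.
The 3 values of 35 share dense rank 2.
The 2 values of 40 share dense rank 3.
Nia has value 40 → rank 3.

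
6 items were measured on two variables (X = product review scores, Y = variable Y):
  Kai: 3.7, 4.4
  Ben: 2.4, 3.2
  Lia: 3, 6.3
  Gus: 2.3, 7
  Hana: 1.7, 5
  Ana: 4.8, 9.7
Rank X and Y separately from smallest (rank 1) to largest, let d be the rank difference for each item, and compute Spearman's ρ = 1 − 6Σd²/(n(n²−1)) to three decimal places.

Ranks of variable 1: 5, 3, 4, 2, 1, 6
Ranks of variable 2: 2, 1, 4, 5, 3, 6
d = r₁ − r₂: 3, 2, 0, -3, -2, 0
d²: 9, 4, 0, 9, 4, 0; Σd² = 26
ρ = 1 − 6·26/(6·35) = 1 − 156/210 = 0.257

0.257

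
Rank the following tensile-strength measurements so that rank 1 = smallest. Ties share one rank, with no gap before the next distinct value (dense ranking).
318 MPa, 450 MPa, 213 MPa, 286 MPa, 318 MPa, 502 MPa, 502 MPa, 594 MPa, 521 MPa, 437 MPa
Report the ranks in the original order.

Sorted (ascending): 213, 286, 318, 318, 437, 450, 502, 502, 521, 594
The 2 values of 318 share dense rank 3.
The 2 values of 502 share dense rank 6.
Remaining distinct values take the next consecutive integers.

3, 5, 1, 2, 3, 6, 6, 8, 7, 4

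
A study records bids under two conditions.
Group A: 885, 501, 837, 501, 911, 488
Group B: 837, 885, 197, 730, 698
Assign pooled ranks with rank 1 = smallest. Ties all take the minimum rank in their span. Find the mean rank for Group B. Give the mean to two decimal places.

5.60

Sorted (ascending): 197, 488, 501, 501, 698, 730, 837, 837, 885, 885, 911
The 2 values of 501 occupy positions 3–4 → each gets rank 3.
The 2 values of 837 occupy positions 7–8 → each gets rank 7.
The 2 values of 885 occupy positions 9–10 → each gets rank 9.
Group B values → pooled ranks: 837→7, 885→9, 197→1, 730→6, 698→5
Mean rank = (7 + 9 + 1 + 6 + 5) / 5 = 5.60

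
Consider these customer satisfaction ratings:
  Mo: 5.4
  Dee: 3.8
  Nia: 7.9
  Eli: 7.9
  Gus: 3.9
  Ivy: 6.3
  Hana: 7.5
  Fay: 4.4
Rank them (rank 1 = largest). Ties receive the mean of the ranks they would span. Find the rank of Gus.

Sorted (descending): 7.9, 7.9, 7.5, 6.3, 5.4, 4.4, 3.9, 3.8
The 2 values of 7.9 occupy positions 1–2 → average rank (1+2)/2 = 1.5.
Gus has value 3.9 → rank 7.

7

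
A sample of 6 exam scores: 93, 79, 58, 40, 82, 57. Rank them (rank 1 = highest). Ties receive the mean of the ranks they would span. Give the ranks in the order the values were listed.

1, 3, 4, 6, 2, 5

Sorted (descending): 93, 82, 79, 58, 57, 40
No ties — each value takes its position as its rank.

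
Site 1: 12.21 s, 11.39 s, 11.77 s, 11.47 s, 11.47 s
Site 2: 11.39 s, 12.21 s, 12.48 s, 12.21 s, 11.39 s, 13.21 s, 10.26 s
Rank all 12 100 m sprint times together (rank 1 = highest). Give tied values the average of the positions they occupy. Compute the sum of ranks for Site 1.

35

Sorted (descending): 13.21, 12.48, 12.21, 12.21, 12.21, 11.77, 11.47, 11.47, 11.39, 11.39, 11.39, 10.26
The 3 values of 12.21 occupy positions 3–5 → average rank 4.
The 2 values of 11.47 occupy positions 7–8 → average rank (7+8)/2 = 7.5.
The 3 values of 11.39 occupy positions 9–11 → average rank 10.
Site 1 values → pooled ranks: 12.21→4, 11.39→10, 11.77→6, 11.47→7.5, 11.47→7.5
Rank sum = 4 + 10 + 6 + 7.5 + 7.5 = 35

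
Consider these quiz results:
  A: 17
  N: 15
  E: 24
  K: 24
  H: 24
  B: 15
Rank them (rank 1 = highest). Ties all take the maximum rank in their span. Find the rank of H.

Sorted (descending): 24, 24, 24, 17, 15, 15
The 3 values of 24 occupy positions 1–3 → each gets rank 3.
The 2 values of 15 occupy positions 5–6 → each gets rank 6.
H has value 24 → rank 3.

3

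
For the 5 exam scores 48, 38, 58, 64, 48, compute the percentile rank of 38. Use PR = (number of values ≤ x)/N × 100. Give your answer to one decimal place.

20.0

N = 5.
Strictly below 38: 0. Equal to 38: 1.
PR = 1/5 × 100 = 20.0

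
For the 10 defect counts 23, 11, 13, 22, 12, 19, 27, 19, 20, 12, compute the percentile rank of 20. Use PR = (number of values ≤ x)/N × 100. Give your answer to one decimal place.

N = 10.
Strictly below 20: 6. Equal to 20: 1.
PR = 7/10 × 100 = 70.0

70.0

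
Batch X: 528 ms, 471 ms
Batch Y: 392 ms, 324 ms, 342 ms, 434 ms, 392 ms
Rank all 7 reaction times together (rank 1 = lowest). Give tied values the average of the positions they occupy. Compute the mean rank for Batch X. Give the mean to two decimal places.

6.50

Sorted (ascending): 324, 342, 392, 392, 434, 471, 528
The 2 values of 392 occupy positions 3–4 → average rank (3+4)/2 = 3.5.
Batch X values → pooled ranks: 528→7, 471→6
Mean rank = (7 + 6) / 2 = 6.50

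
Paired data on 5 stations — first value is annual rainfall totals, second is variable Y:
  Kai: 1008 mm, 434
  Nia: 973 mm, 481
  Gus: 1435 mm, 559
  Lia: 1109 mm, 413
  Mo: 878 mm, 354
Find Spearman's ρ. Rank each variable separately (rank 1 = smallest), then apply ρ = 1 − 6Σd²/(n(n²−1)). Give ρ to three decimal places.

Ranks of variable 1: 3, 2, 5, 4, 1
Ranks of variable 2: 3, 4, 5, 2, 1
d = r₁ − r₂: 0, -2, 0, 2, 0
d²: 0, 4, 0, 4, 0; Σd² = 8
ρ = 1 − 6·8/(5·24) = 1 − 48/120 = 0.600

0.600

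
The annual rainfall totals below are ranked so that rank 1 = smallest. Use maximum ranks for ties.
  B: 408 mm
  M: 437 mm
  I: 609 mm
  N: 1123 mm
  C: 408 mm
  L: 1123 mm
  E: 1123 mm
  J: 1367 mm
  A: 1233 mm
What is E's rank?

7

Sorted (ascending): 408, 408, 437, 609, 1123, 1123, 1123, 1233, 1367
The 2 values of 408 occupy positions 1–2 → each gets rank 2.
The 3 values of 1123 occupy positions 5–7 → each gets rank 7.
E has value 1123 mm → rank 7.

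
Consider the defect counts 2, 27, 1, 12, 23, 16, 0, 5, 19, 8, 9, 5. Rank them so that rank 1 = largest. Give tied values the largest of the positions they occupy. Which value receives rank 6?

9

Sorted (descending): 27, 23, 19, 16, 12, 9, 8, 5, 5, 2, 1, 0
The 2 values of 5 occupy positions 8–9 → each gets rank 9.
Rank 6 → value 9.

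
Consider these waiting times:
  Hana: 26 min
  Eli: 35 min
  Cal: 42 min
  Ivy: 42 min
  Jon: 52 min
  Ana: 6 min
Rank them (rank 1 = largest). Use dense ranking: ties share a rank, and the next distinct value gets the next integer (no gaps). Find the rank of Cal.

Sorted (descending): 52, 42, 42, 35, 26, 6
The 2 values of 42 share dense rank 2.
Remaining distinct values take the next consecutive integers.
Cal has value 42 min → rank 2.

2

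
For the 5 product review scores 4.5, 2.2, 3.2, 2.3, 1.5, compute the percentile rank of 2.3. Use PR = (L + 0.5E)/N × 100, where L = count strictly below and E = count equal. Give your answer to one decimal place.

N = 5.
Strictly below 2.3: 2. Equal to 2.3: 1.
PR = (2 + 0.5·1)/5 × 100 = 50.0

50.0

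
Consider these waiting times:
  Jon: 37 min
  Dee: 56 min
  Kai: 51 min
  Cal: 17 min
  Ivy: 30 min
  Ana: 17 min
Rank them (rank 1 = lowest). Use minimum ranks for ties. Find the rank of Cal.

Sorted (ascending): 17, 17, 30, 37, 51, 56
The 2 values of 17 occupy positions 1–2 → each gets rank 1.
Cal has value 17 min → rank 1.

1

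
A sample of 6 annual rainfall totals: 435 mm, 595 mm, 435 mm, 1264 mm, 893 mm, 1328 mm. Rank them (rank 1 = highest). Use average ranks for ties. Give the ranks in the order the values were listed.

5.5, 4, 5.5, 2, 3, 1

Sorted (descending): 1328, 1264, 893, 595, 435, 435
The 2 values of 435 occupy positions 5–6 → average rank (5+6)/2 = 5.5.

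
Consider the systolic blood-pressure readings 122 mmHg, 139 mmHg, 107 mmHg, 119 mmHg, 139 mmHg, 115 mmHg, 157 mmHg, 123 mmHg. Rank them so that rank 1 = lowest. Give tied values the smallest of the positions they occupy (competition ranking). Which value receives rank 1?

107

Sorted (ascending): 107, 115, 119, 122, 123, 139, 139, 157
The 2 values of 139 occupy positions 6–7 → each gets rank 6.
Rank 1 → value 107.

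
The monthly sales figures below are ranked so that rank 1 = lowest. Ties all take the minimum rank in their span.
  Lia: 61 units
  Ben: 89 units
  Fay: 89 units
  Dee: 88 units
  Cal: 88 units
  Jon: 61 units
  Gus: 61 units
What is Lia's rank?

Sorted (ascending): 61, 61, 61, 88, 88, 89, 89
The 3 values of 61 occupy positions 1–3 → each gets rank 1.
The 2 values of 88 occupy positions 4–5 → each gets rank 4.
The 2 values of 89 occupy positions 6–7 → each gets rank 6.
Lia has value 61 units → rank 1.

1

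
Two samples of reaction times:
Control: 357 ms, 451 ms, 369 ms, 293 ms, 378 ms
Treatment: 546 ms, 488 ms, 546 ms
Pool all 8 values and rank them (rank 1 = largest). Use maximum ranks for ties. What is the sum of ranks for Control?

Sorted (descending): 546, 546, 488, 451, 378, 369, 357, 293
The 2 values of 546 occupy positions 1–2 → each gets rank 2.
Control values → pooled ranks: 357→7, 451→4, 369→6, 293→8, 378→5
Rank sum = 7 + 4 + 6 + 8 + 5 = 30

30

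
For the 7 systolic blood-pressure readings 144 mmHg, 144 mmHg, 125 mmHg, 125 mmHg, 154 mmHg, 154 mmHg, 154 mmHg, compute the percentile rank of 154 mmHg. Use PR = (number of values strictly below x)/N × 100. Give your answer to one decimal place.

N = 7.
Strictly below 154: 4. Equal to 154: 3.
PR = 4/7 × 100 = 57.1

57.1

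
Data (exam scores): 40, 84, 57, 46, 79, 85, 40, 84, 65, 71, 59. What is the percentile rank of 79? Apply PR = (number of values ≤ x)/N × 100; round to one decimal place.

N = 11.
Strictly below 79: 7. Equal to 79: 1.
PR = 8/11 × 100 = 72.7

72.7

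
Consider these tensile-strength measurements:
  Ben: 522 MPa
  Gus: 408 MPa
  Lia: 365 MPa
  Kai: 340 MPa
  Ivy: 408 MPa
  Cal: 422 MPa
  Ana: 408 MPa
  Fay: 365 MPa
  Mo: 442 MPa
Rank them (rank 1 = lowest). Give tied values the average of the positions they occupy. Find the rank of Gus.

5

Sorted (ascending): 340, 365, 365, 408, 408, 408, 422, 442, 522
The 2 values of 365 occupy positions 2–3 → average rank (2+3)/2 = 2.5.
The 3 values of 408 occupy positions 4–6 → average rank 5.
Gus has value 408 MPa → rank 5.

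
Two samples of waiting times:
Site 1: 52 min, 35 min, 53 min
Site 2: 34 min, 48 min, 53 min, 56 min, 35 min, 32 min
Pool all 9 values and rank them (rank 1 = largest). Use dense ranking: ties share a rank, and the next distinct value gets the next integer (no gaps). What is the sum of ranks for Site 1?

Sorted (descending): 56, 53, 53, 52, 48, 35, 35, 34, 32
The 2 values of 53 share dense rank 2.
The 2 values of 35 share dense rank 5.
Remaining distinct values take the next consecutive integers.
Site 1 values → pooled ranks: 52→3, 35→5, 53→2
Rank sum = 3 + 5 + 2 = 10

10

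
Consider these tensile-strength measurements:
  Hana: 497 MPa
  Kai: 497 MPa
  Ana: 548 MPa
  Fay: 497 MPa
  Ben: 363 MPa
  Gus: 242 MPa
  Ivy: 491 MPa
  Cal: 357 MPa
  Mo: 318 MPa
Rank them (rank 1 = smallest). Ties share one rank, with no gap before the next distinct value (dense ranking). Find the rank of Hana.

Sorted (ascending): 242, 318, 357, 363, 491, 497, 497, 497, 548
The 3 values of 497 share dense rank 6.
Remaining distinct values take the next consecutive integers.
Hana has value 497 MPa → rank 6.

6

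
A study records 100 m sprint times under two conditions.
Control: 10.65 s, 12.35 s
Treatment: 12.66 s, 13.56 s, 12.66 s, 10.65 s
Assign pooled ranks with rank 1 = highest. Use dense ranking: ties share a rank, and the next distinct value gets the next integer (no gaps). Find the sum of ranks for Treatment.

9

Sorted (descending): 13.56, 12.66, 12.66, 12.35, 10.65, 10.65
The 2 values of 12.66 share dense rank 2.
The 2 values of 10.65 share dense rank 4.
Remaining distinct values take the next consecutive integers.
Treatment values → pooled ranks: 12.66→2, 13.56→1, 12.66→2, 10.65→4
Rank sum = 2 + 1 + 2 + 4 = 9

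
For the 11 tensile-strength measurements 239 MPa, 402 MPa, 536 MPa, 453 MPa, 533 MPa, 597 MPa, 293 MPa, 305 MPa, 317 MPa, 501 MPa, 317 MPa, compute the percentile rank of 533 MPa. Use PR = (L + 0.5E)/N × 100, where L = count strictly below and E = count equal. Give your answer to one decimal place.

N = 11.
Strictly below 533: 8. Equal to 533: 1.
PR = (8 + 0.5·1)/11 × 100 = 77.3

77.3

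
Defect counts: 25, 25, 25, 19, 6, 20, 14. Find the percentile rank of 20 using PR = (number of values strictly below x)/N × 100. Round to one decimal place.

N = 7.
Strictly below 20: 3. Equal to 20: 1.
PR = 3/7 × 100 = 42.9

42.9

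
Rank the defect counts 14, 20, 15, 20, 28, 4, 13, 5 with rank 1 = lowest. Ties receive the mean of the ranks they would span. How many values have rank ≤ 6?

5

Sorted (ascending): 4, 5, 13, 14, 15, 20, 20, 28
The 2 values of 20 occupy positions 6–7 → average rank (6+7)/2 = 6.5.
Ranks ≤ 6: {1, 2, 3, 4, 5} → 5 values.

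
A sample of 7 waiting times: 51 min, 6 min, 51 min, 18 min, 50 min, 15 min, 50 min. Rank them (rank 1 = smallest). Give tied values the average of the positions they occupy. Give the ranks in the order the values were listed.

Sorted (ascending): 6, 15, 18, 50, 50, 51, 51
The 2 values of 50 occupy positions 4–5 → average rank (4+5)/2 = 4.5.
The 2 values of 51 occupy positions 6–7 → average rank (6+7)/2 = 6.5.

6.5, 1, 6.5, 3, 4.5, 2, 4.5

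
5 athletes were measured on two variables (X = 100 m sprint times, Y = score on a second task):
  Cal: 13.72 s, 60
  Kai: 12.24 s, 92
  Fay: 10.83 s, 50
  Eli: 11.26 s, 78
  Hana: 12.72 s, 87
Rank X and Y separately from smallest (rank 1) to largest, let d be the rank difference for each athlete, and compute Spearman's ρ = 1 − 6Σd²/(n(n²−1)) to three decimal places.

Ranks of variable 1: 5, 3, 1, 2, 4
Ranks of variable 2: 2, 5, 1, 3, 4
d = r₁ − r₂: 3, -2, 0, -1, 0
d²: 9, 4, 0, 1, 0; Σd² = 14
ρ = 1 − 6·14/(5·24) = 1 − 84/120 = 0.300

0.300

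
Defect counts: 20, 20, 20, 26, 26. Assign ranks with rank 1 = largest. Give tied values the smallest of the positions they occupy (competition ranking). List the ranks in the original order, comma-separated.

Sorted (descending): 26, 26, 20, 20, 20
The 2 values of 26 occupy positions 1–2 → each gets rank 1.
The 3 values of 20 occupy positions 3–5 → each gets rank 3.

3, 3, 3, 1, 1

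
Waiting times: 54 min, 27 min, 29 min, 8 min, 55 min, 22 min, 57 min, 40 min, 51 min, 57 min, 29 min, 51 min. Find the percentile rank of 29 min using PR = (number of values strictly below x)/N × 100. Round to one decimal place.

N = 12.
Strictly below 29: 3. Equal to 29: 2.
PR = 3/12 × 100 = 25.0

25.0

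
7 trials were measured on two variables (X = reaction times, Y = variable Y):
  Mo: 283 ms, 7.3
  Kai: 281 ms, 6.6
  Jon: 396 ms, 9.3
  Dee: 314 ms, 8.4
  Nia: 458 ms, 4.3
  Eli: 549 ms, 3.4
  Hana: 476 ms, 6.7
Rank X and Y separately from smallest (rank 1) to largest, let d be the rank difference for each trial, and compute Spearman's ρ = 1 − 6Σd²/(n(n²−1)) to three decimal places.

Ranks of variable 1: 2, 1, 4, 3, 5, 7, 6
Ranks of variable 2: 5, 3, 7, 6, 2, 1, 4
d = r₁ − r₂: -3, -2, -3, -3, 3, 6, 2
d²: 9, 4, 9, 9, 9, 36, 4; Σd² = 80
ρ = 1 − 6·80/(7·48) = 1 − 480/336 = -0.429

-0.429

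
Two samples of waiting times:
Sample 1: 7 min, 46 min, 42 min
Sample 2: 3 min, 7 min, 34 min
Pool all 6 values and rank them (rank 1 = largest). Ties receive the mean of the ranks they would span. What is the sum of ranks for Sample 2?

Sorted (descending): 46, 42, 34, 7, 7, 3
The 2 values of 7 occupy positions 4–5 → average rank (4+5)/2 = 4.5.
Sample 2 values → pooled ranks: 3→6, 7→4.5, 34→3
Rank sum = 6 + 4.5 + 3 = 13.5

13.5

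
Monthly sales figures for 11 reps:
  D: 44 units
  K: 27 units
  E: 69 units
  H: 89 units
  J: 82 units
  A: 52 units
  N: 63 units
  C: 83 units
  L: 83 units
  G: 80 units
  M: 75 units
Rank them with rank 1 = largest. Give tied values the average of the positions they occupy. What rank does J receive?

4

Sorted (descending): 89, 83, 83, 82, 80, 75, 69, 63, 52, 44, 27
The 2 values of 83 occupy positions 2–3 → average rank (2+3)/2 = 2.5.
J has value 82 units → rank 4.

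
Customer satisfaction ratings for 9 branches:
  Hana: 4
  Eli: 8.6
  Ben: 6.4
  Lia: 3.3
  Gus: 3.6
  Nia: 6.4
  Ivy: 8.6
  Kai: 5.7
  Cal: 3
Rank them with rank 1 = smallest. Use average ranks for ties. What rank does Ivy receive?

8.5

Sorted (ascending): 3, 3.3, 3.6, 4, 5.7, 6.4, 6.4, 8.6, 8.6
The 2 values of 6.4 occupy positions 6–7 → average rank (6+7)/2 = 6.5.
The 2 values of 8.6 occupy positions 8–9 → average rank (8+9)/2 = 8.5.
Ivy has value 8.6 → rank 8.5.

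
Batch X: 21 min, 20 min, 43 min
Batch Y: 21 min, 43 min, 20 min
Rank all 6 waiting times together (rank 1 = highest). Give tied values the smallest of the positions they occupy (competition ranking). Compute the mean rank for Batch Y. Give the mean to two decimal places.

3.00

Sorted (descending): 43, 43, 21, 21, 20, 20
The 2 values of 43 occupy positions 1–2 → each gets rank 1.
The 2 values of 21 occupy positions 3–4 → each gets rank 3.
The 2 values of 20 occupy positions 5–6 → each gets rank 5.
Batch Y values → pooled ranks: 21→3, 43→1, 20→5
Mean rank = (3 + 1 + 5) / 3 = 3.00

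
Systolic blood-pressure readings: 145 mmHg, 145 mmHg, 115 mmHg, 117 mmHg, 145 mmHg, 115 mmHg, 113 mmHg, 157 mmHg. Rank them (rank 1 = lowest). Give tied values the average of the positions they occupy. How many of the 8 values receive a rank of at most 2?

1

Sorted (ascending): 113, 115, 115, 117, 145, 145, 145, 157
The 2 values of 115 occupy positions 2–3 → average rank (2+3)/2 = 2.5.
The 3 values of 145 occupy positions 5–7 → average rank 6.
Ranks ≤ 2: {1} → 1 value.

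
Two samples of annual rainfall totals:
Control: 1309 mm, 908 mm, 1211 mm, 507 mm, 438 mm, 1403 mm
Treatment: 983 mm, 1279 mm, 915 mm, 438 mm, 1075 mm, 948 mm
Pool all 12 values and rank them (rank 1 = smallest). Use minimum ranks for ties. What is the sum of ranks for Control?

40

Sorted (ascending): 438, 438, 507, 908, 915, 948, 983, 1075, 1211, 1279, 1309, 1403
The 2 values of 438 occupy positions 1–2 → each gets rank 1.
Control values → pooled ranks: 1309→11, 908→4, 1211→9, 507→3, 438→1, 1403→12
Rank sum = 11 + 4 + 9 + 3 + 1 + 12 = 40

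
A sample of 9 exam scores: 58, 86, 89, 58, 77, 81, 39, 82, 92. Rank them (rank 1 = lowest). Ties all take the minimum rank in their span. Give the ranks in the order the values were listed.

2, 7, 8, 2, 4, 5, 1, 6, 9

Sorted (ascending): 39, 58, 58, 77, 81, 82, 86, 89, 92
The 2 values of 58 occupy positions 2–3 → each gets rank 2.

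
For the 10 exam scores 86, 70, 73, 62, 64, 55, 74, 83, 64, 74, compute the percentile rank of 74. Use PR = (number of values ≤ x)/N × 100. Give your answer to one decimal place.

N = 10.
Strictly below 74: 6. Equal to 74: 2.
PR = 8/10 × 100 = 80.0

80.0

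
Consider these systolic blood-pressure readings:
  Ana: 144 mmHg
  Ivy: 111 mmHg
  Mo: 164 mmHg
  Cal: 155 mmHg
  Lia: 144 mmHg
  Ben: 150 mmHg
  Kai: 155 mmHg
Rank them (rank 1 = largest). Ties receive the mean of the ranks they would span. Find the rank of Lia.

Sorted (descending): 164, 155, 155, 150, 144, 144, 111
The 2 values of 155 occupy positions 2–3 → average rank (2+3)/2 = 2.5.
The 2 values of 144 occupy positions 5–6 → average rank (5+6)/2 = 5.5.
Lia has value 144 mmHg → rank 5.5.

5.5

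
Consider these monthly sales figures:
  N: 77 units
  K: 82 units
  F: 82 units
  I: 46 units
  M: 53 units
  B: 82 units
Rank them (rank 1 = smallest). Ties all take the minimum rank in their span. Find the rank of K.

Sorted (ascending): 46, 53, 77, 82, 82, 82
The 3 values of 82 occupy positions 4–6 → each gets rank 4.
K has value 82 units → rank 4.

4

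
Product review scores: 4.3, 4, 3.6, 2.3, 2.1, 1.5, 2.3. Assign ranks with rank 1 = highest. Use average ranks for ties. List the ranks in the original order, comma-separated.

Sorted (descending): 4.3, 4, 3.6, 2.3, 2.3, 2.1, 1.5
The 2 values of 2.3 occupy positions 4–5 → average rank (4+5)/2 = 4.5.

1, 2, 3, 4.5, 6, 7, 4.5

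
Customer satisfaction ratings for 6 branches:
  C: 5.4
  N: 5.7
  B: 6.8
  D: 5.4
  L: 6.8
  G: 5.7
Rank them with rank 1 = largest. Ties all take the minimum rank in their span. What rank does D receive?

5

Sorted (descending): 6.8, 6.8, 5.7, 5.7, 5.4, 5.4
The 2 values of 6.8 occupy positions 1–2 → each gets rank 1.
The 2 values of 5.7 occupy positions 3–4 → each gets rank 3.
The 2 values of 5.4 occupy positions 5–6 → each gets rank 5.
D has value 5.4 → rank 5.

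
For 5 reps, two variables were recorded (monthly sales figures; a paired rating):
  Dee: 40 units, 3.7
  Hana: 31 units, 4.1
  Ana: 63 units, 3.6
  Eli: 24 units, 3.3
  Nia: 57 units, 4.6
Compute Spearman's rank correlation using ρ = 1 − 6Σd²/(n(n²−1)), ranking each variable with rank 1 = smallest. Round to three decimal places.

Ranks of variable 1: 3, 2, 5, 1, 4
Ranks of variable 2: 3, 4, 2, 1, 5
d = r₁ − r₂: 0, -2, 3, 0, -1
d²: 0, 4, 9, 0, 1; Σd² = 14
ρ = 1 − 6·14/(5·24) = 1 − 84/120 = 0.300

0.300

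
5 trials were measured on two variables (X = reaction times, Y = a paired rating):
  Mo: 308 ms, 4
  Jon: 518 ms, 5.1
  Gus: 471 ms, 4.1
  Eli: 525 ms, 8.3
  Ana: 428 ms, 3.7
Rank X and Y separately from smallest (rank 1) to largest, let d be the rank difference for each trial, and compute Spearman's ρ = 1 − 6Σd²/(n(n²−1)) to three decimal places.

0.900

Ranks of variable 1: 1, 4, 3, 5, 2
Ranks of variable 2: 2, 4, 3, 5, 1
d = r₁ − r₂: -1, 0, 0, 0, 1
d²: 1, 0, 0, 0, 1; Σd² = 2
ρ = 1 − 6·2/(5·24) = 1 − 12/120 = 0.900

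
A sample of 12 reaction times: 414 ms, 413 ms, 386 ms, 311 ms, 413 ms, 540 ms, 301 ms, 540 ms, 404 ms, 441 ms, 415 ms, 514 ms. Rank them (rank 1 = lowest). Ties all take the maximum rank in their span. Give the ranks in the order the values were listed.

7, 6, 3, 2, 6, 12, 1, 12, 4, 9, 8, 10

Sorted (ascending): 301, 311, 386, 404, 413, 413, 414, 415, 441, 514, 540, 540
The 2 values of 413 occupy positions 5–6 → each gets rank 6.
The 2 values of 540 occupy positions 11–12 → each gets rank 12.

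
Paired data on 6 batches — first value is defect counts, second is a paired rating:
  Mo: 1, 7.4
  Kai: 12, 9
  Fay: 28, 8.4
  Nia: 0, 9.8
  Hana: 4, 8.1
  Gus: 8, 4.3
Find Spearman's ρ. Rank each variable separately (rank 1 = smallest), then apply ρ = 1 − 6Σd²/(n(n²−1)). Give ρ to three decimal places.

Ranks of variable 1: 2, 5, 6, 1, 3, 4
Ranks of variable 2: 2, 5, 4, 6, 3, 1
d = r₁ − r₂: 0, 0, 2, -5, 0, 3
d²: 0, 0, 4, 25, 0, 9; Σd² = 38
ρ = 1 − 6·38/(6·35) = 1 − 228/210 = -0.086

-0.086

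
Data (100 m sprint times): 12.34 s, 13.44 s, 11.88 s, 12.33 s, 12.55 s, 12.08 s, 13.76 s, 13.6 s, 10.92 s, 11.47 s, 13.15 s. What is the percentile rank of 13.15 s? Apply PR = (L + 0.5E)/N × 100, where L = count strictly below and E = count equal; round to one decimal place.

68.2

N = 11.
Strictly below 13.15: 7. Equal to 13.15: 1.
PR = (7 + 0.5·1)/11 × 100 = 68.2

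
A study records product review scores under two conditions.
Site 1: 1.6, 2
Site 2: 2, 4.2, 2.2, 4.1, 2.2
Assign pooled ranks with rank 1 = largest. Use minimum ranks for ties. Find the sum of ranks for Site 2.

14

Sorted (descending): 4.2, 4.1, 2.2, 2.2, 2, 2, 1.6
The 2 values of 2.2 occupy positions 3–4 → each gets rank 3.
The 2 values of 2 occupy positions 5–6 → each gets rank 5.
Site 2 values → pooled ranks: 2→5, 4.2→1, 2.2→3, 4.1→2, 2.2→3
Rank sum = 5 + 1 + 3 + 2 + 3 = 14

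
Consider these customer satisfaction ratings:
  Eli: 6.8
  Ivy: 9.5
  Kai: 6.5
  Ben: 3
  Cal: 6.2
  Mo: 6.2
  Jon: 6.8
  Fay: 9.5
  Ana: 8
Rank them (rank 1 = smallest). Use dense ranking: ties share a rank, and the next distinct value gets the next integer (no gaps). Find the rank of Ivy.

Sorted (ascending): 3, 6.2, 6.2, 6.5, 6.8, 6.8, 8, 9.5, 9.5
The 2 values of 6.2 share dense rank 2.
The 2 values of 6.8 share dense rank 4.
The 2 values of 9.5 share dense rank 6.
Remaining distinct values take the next consecutive integers.
Ivy has value 9.5 → rank 6.

6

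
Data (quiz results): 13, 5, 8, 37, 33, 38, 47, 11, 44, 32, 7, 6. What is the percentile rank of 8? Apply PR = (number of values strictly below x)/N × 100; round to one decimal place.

25.0

N = 12.
Strictly below 8: 3. Equal to 8: 1.
PR = 3/12 × 100 = 25.0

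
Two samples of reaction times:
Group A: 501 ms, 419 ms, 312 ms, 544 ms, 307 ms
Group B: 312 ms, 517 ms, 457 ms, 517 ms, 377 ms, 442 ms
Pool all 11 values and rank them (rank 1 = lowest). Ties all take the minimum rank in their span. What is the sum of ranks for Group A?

Sorted (ascending): 307, 312, 312, 377, 419, 442, 457, 501, 517, 517, 544
The 2 values of 312 occupy positions 2–3 → each gets rank 2.
The 2 values of 517 occupy positions 9–10 → each gets rank 9.
Group A values → pooled ranks: 501→8, 419→5, 312→2, 544→11, 307→1
Rank sum = 8 + 5 + 2 + 11 + 1 = 27

27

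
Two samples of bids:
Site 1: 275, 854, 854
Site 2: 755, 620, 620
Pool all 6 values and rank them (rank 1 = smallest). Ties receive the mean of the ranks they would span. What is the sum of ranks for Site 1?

12

Sorted (ascending): 275, 620, 620, 755, 854, 854
The 2 values of 620 occupy positions 2–3 → average rank (2+3)/2 = 2.5.
The 2 values of 854 occupy positions 5–6 → average rank (5+6)/2 = 5.5.
Site 1 values → pooled ranks: 275→1, 854→5.5, 854→5.5
Rank sum = 1 + 5.5 + 5.5 = 12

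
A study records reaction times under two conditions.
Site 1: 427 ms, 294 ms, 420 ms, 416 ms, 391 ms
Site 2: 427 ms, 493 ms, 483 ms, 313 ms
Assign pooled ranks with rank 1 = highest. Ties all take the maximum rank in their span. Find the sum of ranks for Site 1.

Sorted (descending): 493, 483, 427, 427, 420, 416, 391, 313, 294
The 2 values of 427 occupy positions 3–4 → each gets rank 4.
Site 1 values → pooled ranks: 427→4, 294→9, 420→5, 416→6, 391→7
Rank sum = 4 + 9 + 5 + 6 + 7 = 31

31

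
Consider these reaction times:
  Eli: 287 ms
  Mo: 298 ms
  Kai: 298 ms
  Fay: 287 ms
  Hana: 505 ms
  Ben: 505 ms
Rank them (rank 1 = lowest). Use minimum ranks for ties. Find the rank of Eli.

1

Sorted (ascending): 287, 287, 298, 298, 505, 505
The 2 values of 287 occupy positions 1–2 → each gets rank 1.
The 2 values of 298 occupy positions 3–4 → each gets rank 3.
The 2 values of 505 occupy positions 5–6 → each gets rank 5.
Eli has value 287 ms → rank 1.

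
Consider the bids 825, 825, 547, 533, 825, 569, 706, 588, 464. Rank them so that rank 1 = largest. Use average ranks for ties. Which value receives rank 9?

Sorted (descending): 825, 825, 825, 706, 588, 569, 547, 533, 464
The 3 values of 825 occupy positions 1–3 → average rank 2.
Rank 9 → value 464.

464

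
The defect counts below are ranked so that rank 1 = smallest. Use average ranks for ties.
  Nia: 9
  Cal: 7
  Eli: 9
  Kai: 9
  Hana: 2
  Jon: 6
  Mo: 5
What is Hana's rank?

1

Sorted (ascending): 2, 5, 6, 7, 9, 9, 9
The 3 values of 9 occupy positions 5–7 → average rank 6.
Hana has value 2 → rank 1.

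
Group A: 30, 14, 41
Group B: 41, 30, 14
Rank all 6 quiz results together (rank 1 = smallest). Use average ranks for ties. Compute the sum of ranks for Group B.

10.5

Sorted (ascending): 14, 14, 30, 30, 41, 41
The 2 values of 14 occupy positions 1–2 → average rank (1+2)/2 = 1.5.
The 2 values of 30 occupy positions 3–4 → average rank (3+4)/2 = 3.5.
The 2 values of 41 occupy positions 5–6 → average rank (5+6)/2 = 5.5.
Group B values → pooled ranks: 41→5.5, 30→3.5, 14→1.5
Rank sum = 5.5 + 3.5 + 1.5 = 10.5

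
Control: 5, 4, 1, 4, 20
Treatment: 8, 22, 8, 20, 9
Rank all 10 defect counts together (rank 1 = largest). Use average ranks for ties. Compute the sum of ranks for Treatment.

Sorted (descending): 22, 20, 20, 9, 8, 8, 5, 4, 4, 1
The 2 values of 20 occupy positions 2–3 → average rank (2+3)/2 = 2.5.
The 2 values of 8 occupy positions 5–6 → average rank (5+6)/2 = 5.5.
The 2 values of 4 occupy positions 8–9 → average rank (8+9)/2 = 8.5.
Treatment values → pooled ranks: 8→5.5, 22→1, 8→5.5, 20→2.5, 9→4
Rank sum = 5.5 + 1 + 5.5 + 2.5 + 4 = 18.5

18.5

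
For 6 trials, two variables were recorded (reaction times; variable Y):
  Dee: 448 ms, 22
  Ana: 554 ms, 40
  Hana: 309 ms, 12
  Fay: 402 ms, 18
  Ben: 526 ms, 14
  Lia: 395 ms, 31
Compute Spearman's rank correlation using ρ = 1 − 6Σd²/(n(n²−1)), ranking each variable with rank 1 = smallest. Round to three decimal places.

Ranks of variable 1: 4, 6, 1, 3, 5, 2
Ranks of variable 2: 4, 6, 1, 3, 2, 5
d = r₁ − r₂: 0, 0, 0, 0, 3, -3
d²: 0, 0, 0, 0, 9, 9; Σd² = 18
ρ = 1 − 6·18/(6·35) = 1 − 108/210 = 0.486

0.486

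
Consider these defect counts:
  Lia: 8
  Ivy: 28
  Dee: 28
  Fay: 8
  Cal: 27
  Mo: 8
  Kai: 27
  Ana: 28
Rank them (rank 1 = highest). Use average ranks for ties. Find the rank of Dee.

Sorted (descending): 28, 28, 28, 27, 27, 8, 8, 8
The 3 values of 28 occupy positions 1–3 → average rank 2.
The 2 values of 27 occupy positions 4–5 → average rank (4+5)/2 = 4.5.
The 3 values of 8 occupy positions 6–8 → average rank 7.
Dee has value 28 → rank 2.

2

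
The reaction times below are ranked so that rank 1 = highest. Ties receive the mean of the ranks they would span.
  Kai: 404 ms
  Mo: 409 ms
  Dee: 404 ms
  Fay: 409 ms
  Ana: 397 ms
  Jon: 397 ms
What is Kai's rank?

3.5

Sorted (descending): 409, 409, 404, 404, 397, 397
The 2 values of 409 occupy positions 1–2 → average rank (1+2)/2 = 1.5.
The 2 values of 404 occupy positions 3–4 → average rank (3+4)/2 = 3.5.
The 2 values of 397 occupy positions 5–6 → average rank (5+6)/2 = 5.5.
Kai has value 404 ms → rank 3.5.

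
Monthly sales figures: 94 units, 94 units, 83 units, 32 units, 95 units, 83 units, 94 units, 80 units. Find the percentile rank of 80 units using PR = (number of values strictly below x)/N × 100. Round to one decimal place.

N = 8.
Strictly below 80: 1. Equal to 80: 1.
PR = 1/8 × 100 = 12.5

12.5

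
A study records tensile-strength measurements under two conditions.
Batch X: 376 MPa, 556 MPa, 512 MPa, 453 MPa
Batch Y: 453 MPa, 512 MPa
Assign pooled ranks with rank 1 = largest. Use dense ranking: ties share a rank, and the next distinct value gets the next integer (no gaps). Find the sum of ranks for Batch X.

10

Sorted (descending): 556, 512, 512, 453, 453, 376
The 2 values of 512 share dense rank 2.
The 2 values of 453 share dense rank 3.
Remaining distinct values take the next consecutive integers.
Batch X values → pooled ranks: 376→4, 556→1, 512→2, 453→3
Rank sum = 4 + 1 + 2 + 3 = 10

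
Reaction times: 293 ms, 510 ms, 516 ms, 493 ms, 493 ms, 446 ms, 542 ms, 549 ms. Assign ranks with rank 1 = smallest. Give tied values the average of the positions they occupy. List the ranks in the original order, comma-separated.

1, 5, 6, 3.5, 3.5, 2, 7, 8

Sorted (ascending): 293, 446, 493, 493, 510, 516, 542, 549
The 2 values of 493 occupy positions 3–4 → average rank (3+4)/2 = 3.5.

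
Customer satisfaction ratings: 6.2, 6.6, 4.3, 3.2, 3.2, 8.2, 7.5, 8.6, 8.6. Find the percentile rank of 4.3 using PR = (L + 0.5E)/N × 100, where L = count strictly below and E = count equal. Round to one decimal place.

27.8

N = 9.
Strictly below 4.3: 2. Equal to 4.3: 1.
PR = (2 + 0.5·1)/9 × 100 = 27.8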